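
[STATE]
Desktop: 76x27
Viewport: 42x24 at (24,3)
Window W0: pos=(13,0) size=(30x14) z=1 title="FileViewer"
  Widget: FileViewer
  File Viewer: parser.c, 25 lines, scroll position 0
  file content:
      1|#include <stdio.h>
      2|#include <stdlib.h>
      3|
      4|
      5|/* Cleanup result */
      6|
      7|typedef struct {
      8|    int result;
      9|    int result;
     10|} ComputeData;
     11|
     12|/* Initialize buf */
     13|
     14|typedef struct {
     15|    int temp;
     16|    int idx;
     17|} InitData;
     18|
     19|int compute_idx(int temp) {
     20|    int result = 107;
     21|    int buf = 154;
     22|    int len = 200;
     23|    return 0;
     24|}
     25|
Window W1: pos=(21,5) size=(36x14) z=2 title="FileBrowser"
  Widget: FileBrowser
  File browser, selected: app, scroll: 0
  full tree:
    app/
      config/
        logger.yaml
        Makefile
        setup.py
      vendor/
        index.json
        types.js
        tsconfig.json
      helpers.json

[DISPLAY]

stdio.h>         ▲┃                       
stdlib.h>        █┃                       
━━━━━━━━━━━━━━━━━━━━━━━━━━━━━━━━┓         
ileBrowser                      ┃         
────────────────────────────────┨         
[-] app/                        ┃         
  [+] config/                   ┃         
  [+] vendor/                   ┃         
  helpers.json                  ┃         
                                ┃         
                                ┃         
                                ┃         
                                ┃         
                                ┃         
                                ┃         
━━━━━━━━━━━━━━━━━━━━━━━━━━━━━━━━┛         
                                          
                                          
                                          
                                          
                                          
                                          
                                          
                                          


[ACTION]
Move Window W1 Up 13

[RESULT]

[-] app/                        ┃         
  [+] config/                   ┃         
  [+] vendor/                   ┃         
  helpers.json                  ┃         
                                ┃         
                                ┃         
                                ┃         
                                ┃         
                                ┃         
                                ┃         
━━━━━━━━━━━━━━━━━━━━━━━━━━━━━━━━┛         
                                          
                                          
                                          
                                          
                                          
                                          
                                          
                                          
                                          
                                          
                                          
                                          
                                          


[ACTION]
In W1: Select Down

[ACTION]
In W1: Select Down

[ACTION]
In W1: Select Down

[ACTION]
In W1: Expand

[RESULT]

[-] app/                        ┃         
  [+] config/                   ┃         
  [+] vendor/                   ┃         
> helpers.json                  ┃         
                                ┃         
                                ┃         
                                ┃         
                                ┃         
                                ┃         
                                ┃         
━━━━━━━━━━━━━━━━━━━━━━━━━━━━━━━━┛         
                                          
                                          
                                          
                                          
                                          
                                          
                                          
                                          
                                          
                                          
                                          
                                          
                                          


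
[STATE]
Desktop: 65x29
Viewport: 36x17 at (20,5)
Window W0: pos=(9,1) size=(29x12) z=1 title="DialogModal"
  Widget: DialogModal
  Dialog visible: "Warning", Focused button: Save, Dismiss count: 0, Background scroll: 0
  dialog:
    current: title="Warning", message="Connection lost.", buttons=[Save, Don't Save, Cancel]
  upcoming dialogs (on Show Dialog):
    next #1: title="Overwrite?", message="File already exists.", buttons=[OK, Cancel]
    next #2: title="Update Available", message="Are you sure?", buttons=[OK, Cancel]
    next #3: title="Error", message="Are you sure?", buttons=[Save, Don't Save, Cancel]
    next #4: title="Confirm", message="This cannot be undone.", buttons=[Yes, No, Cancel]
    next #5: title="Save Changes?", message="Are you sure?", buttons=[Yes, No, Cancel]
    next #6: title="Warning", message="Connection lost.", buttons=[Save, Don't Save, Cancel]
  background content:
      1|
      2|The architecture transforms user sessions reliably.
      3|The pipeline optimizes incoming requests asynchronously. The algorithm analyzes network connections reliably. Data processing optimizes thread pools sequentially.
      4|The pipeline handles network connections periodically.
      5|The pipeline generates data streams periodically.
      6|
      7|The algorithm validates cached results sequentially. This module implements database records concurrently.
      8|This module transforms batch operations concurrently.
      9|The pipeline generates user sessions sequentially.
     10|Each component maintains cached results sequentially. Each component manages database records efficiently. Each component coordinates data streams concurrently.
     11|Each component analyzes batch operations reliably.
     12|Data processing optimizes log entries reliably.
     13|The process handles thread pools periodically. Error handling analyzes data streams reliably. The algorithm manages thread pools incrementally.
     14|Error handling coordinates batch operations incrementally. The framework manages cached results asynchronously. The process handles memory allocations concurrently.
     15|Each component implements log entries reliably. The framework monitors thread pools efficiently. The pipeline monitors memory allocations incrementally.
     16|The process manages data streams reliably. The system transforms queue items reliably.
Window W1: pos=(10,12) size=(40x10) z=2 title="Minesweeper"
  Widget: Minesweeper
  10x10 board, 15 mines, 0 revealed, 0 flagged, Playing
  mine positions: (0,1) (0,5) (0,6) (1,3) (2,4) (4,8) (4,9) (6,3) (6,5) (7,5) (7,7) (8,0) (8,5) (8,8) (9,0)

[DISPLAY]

──────────────┐ms┃                  
Warning       │co┃                  
ection lost.  │or┃                  
 Don't Save   │ta┃                  
──────────────┘  ┃                  
thm validates cac┃                  
e transforms batc┃                  
━━━━━━━━━━━━━━━━━━━━━━━━━━━━━┓      
per                          ┃      
─────────────────────────────┨      
■                            ┃      
■                            ┃      
■                            ┃      
■                            ┃      
■                            ┃      
■                            ┃      
━━━━━━━━━━━━━━━━━━━━━━━━━━━━━┛      


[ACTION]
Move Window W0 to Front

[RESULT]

──────────────┐ms┃                  
Warning       │co┃                  
ection lost.  │or┃                  
 Don't Save   │ta┃                  
──────────────┘  ┃                  
thm validates cac┃                  
e transforms batc┃                  
━━━━━━━━━━━━━━━━━┛━━━━━━━━━━━┓      
per                          ┃      
─────────────────────────────┨      
■                            ┃      
■                            ┃      
■                            ┃      
■                            ┃      
■                            ┃      
■                            ┃      
━━━━━━━━━━━━━━━━━━━━━━━━━━━━━┛      


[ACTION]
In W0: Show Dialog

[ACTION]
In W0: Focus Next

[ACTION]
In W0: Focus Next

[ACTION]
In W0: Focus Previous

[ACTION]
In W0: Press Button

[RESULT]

ecture transforms┃                  
ne optimizes inco┃                  
ne handles networ┃                  
ne generates data┃                  
                 ┃                  
thm validates cac┃                  
e transforms batc┃                  
━━━━━━━━━━━━━━━━━┛━━━━━━━━━━━┓      
per                          ┃      
─────────────────────────────┨      
■                            ┃      
■                            ┃      
■                            ┃      
■                            ┃      
■                            ┃      
■                            ┃      
━━━━━━━━━━━━━━━━━━━━━━━━━━━━━┛      


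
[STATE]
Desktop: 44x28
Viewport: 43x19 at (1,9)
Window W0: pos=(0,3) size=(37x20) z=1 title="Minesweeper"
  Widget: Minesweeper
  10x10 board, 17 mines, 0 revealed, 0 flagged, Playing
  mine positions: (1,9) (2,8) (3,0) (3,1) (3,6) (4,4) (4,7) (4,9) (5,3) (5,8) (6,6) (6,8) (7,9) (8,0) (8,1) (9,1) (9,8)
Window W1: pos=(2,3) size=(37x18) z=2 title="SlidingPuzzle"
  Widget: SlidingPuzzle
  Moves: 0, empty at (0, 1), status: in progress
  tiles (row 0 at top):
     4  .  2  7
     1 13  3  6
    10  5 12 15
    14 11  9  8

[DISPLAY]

■┃│  1 │ 13 │  3 │  6 │              ┃     
■┃├────┼────┼────┼────┤              ┃     
■┃│ 10 │  5 │ 12 │ 15 │              ┃     
■┃├────┼────┼────┼────┤              ┃     
■┃│ 14 │ 11 │  9 │  8 │              ┃     
■┃└────┴────┴────┴────┘              ┃     
■┃Moves: 0                           ┃     
 ┃                                   ┃     
 ┃                                   ┃     
 ┃                                   ┃     
 ┃                                   ┃     
 ┗━━━━━━━━━━━━━━━━━━━━━━━━━━━━━━━━━━━┛     
                                   ┃       
━━━━━━━━━━━━━━━━━━━━━━━━━━━━━━━━━━━┛       
                                           
                                           
                                           
                                           
                                           


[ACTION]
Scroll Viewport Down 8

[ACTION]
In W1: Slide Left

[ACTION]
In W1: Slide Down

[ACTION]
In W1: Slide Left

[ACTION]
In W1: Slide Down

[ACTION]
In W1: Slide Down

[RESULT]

■┃│  1 │ 13 │  3 │  6 │              ┃     
■┃├────┼────┼────┼────┤              ┃     
■┃│ 10 │  5 │ 12 │ 15 │              ┃     
■┃├────┼────┼────┼────┤              ┃     
■┃│ 14 │ 11 │  9 │  8 │              ┃     
■┃└────┴────┴────┴────┘              ┃     
■┃Moves: 2                           ┃     
 ┃                                   ┃     
 ┃                                   ┃     
 ┃                                   ┃     
 ┃                                   ┃     
 ┗━━━━━━━━━━━━━━━━━━━━━━━━━━━━━━━━━━━┛     
                                   ┃       
━━━━━━━━━━━━━━━━━━━━━━━━━━━━━━━━━━━┛       
                                           
                                           
                                           
                                           
                                           


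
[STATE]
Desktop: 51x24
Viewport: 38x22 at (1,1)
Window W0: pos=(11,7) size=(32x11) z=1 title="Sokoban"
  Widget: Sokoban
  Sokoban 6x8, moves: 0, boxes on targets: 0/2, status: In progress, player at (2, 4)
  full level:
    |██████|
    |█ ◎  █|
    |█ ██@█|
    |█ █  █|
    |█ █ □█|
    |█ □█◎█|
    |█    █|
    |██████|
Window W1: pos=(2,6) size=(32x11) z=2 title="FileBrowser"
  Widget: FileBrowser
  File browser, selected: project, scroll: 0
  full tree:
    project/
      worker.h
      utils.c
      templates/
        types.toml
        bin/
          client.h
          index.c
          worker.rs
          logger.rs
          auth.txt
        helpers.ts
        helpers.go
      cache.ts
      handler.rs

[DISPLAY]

                                      
                                      
                                      
                                      
                                      
 ┏━━━━━━━━━━━━━━━━━━━━━━━━━━━━━━┓     
 ┃ FileBrowser                  ┃━━━━━
 ┠──────────────────────────────┨     
 ┃> [-] project/                ┃─────
 ┃    worker.h                  ┃     
 ┃    utils.c                   ┃     
 ┃    [+] templates/            ┃     
 ┃    cache.ts                  ┃     
 ┃    handler.rs                ┃     
 ┃                              ┃     
 ┗━━━━━━━━━━━━━━━━━━━━━━━━━━━━━━┛     
          ┗━━━━━━━━━━━━━━━━━━━━━━━━━━━
                                      
                                      
                                      
                                      
                                      


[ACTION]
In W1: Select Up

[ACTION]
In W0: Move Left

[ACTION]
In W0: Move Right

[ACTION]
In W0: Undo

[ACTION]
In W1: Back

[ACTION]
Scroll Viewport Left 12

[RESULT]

                                      
                                      
                                      
                                      
                                      
  ┏━━━━━━━━━━━━━━━━━━━━━━━━━━━━━━┓    
  ┃ FileBrowser                  ┃━━━━
  ┠──────────────────────────────┨    
  ┃> [-] project/                ┃────
  ┃    worker.h                  ┃    
  ┃    utils.c                   ┃    
  ┃    [+] templates/            ┃    
  ┃    cache.ts                  ┃    
  ┃    handler.rs                ┃    
  ┃                              ┃    
  ┗━━━━━━━━━━━━━━━━━━━━━━━━━━━━━━┛    
           ┗━━━━━━━━━━━━━━━━━━━━━━━━━━
                                      
                                      
                                      
                                      
                                      


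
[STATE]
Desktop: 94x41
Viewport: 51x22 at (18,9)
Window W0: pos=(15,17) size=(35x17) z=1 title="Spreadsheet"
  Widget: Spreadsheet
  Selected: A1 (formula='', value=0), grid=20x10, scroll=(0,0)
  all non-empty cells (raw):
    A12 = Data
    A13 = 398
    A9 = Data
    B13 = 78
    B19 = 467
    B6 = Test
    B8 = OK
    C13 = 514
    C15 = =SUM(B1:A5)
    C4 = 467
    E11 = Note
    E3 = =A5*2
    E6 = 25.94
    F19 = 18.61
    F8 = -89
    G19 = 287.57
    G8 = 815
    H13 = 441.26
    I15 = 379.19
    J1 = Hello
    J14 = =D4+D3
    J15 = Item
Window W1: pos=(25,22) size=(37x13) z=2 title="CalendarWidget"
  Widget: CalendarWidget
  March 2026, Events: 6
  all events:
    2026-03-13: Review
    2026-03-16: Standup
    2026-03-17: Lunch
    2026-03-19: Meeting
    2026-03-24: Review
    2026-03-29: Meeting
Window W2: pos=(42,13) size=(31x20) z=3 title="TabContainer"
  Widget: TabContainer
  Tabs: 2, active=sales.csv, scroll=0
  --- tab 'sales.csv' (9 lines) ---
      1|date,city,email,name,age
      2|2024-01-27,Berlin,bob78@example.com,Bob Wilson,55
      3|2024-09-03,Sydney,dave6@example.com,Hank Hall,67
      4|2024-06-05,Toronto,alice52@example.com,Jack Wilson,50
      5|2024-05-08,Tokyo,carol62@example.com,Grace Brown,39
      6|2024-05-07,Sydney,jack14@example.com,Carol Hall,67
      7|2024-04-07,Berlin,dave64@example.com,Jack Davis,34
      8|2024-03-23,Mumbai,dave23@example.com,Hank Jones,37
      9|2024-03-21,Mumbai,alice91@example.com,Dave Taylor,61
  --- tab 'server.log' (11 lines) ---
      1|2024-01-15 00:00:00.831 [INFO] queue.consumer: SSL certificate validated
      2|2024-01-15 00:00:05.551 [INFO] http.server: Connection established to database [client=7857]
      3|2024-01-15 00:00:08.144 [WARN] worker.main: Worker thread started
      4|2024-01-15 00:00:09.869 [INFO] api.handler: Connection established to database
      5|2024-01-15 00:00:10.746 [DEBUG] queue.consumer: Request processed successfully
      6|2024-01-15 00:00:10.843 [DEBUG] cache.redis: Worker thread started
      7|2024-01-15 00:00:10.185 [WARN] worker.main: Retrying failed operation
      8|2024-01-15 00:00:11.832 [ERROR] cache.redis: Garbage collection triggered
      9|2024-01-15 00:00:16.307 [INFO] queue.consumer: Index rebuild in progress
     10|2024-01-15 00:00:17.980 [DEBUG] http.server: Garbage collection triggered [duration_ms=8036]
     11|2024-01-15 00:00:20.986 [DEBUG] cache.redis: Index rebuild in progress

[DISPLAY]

                                                   
                                                   
                                                   
                                                   
                        ┏━━━━━━━━━━━━━━━━━━━━━━━━━━
                        ┃ TabContainer             
                        ┠──────────────────────────
                        ┃[sales.csv]│ server.log   
━━━━━━━━━━━━━━━━━━━━━━━━┃──────────────────────────
preadsheet              ┃date,city,email,name,age  
────────────────────────┃2024-01-27,Berlin,bob78@ex
:                       ┃2024-09-03,Sydney,dave6@ex
     A       B       C  ┃2024-06-05,Toronto,alice52
-------┏━━━━━━━━━━━━━━━━┃2024-05-08,Tokyo,carol62@e
1      ┃ CalendarWidget ┃2024-05-07,Sydney,jack14@e
2      ┠────────────────┃2024-04-07,Berlin,dave64@e
3      ┃             Mar┃2024-03-23,Mumbai,dave23@e
4      ┃Mo Tu We Th Fr S┃2024-03-21,Mumbai,alice91@
5      ┃                ┃                          
6      ┃ 2  3  4  5  6  ┃                          
7      ┃ 9 10 11 12 13* ┃                          
8      ┃16* 17* 18 19* 2┃                          


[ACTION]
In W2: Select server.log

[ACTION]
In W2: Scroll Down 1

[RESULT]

                                                   
                                                   
                                                   
                                                   
                        ┏━━━━━━━━━━━━━━━━━━━━━━━━━━
                        ┃ TabContainer             
                        ┠──────────────────────────
                        ┃ sales.csv │[server.log]  
━━━━━━━━━━━━━━━━━━━━━━━━┃──────────────────────────
preadsheet              ┃2024-01-15 00:00:05.551 [I
────────────────────────┃2024-01-15 00:00:08.144 [W
:                       ┃2024-01-15 00:00:09.869 [I
     A       B       C  ┃2024-01-15 00:00:10.746 [D
-------┏━━━━━━━━━━━━━━━━┃2024-01-15 00:00:10.843 [D
1      ┃ CalendarWidget ┃2024-01-15 00:00:10.185 [W
2      ┠────────────────┃2024-01-15 00:00:11.832 [E
3      ┃             Mar┃2024-01-15 00:00:16.307 [I
4      ┃Mo Tu We Th Fr S┃2024-01-15 00:00:17.980 [D
5      ┃                ┃2024-01-15 00:00:20.986 [D
6      ┃ 2  3  4  5  6  ┃                          
7      ┃ 9 10 11 12 13* ┃                          
8      ┃16* 17* 18 19* 2┃                          


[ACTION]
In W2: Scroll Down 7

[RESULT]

                                                   
                                                   
                                                   
                                                   
                        ┏━━━━━━━━━━━━━━━━━━━━━━━━━━
                        ┃ TabContainer             
                        ┠──────────────────────────
                        ┃ sales.csv │[server.log]  
━━━━━━━━━━━━━━━━━━━━━━━━┃──────────────────────────
preadsheet              ┃2024-01-15 00:00:16.307 [I
────────────────────────┃2024-01-15 00:00:17.980 [D
:                       ┃2024-01-15 00:00:20.986 [D
     A       B       C  ┃                          
-------┏━━━━━━━━━━━━━━━━┃                          
1      ┃ CalendarWidget ┃                          
2      ┠────────────────┃                          
3      ┃             Mar┃                          
4      ┃Mo Tu We Th Fr S┃                          
5      ┃                ┃                          
6      ┃ 2  3  4  5  6  ┃                          
7      ┃ 9 10 11 12 13* ┃                          
8      ┃16* 17* 18 19* 2┃                          


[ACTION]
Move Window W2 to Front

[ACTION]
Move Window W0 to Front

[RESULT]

                                                   
                                                   
                                                   
                                                   
                        ┏━━━━━━━━━━━━━━━━━━━━━━━━━━
                        ┃ TabContainer             
                        ┠──────────────────────────
                        ┃ sales.csv │[server.log]  
━━━━━━━━━━━━━━━━━━━━━━━━━━━━━━━┓───────────────────
preadsheet                     ┃-15 00:00:16.307 [I
───────────────────────────────┨-15 00:00:17.980 [D
:                              ┃-15 00:00:20.986 [D
     A       B       C       D ┃                   
-------------------------------┃                   
1      [0]       0       0     ┃                   
2        0       0       0     ┃                   
3        0       0       0     ┃                   
4        0       0     467     ┃                   
5        0       0       0     ┃                   
6        0Test           0     ┃                   
7        0       0       0     ┃                   
8        0OK             0     ┃                   


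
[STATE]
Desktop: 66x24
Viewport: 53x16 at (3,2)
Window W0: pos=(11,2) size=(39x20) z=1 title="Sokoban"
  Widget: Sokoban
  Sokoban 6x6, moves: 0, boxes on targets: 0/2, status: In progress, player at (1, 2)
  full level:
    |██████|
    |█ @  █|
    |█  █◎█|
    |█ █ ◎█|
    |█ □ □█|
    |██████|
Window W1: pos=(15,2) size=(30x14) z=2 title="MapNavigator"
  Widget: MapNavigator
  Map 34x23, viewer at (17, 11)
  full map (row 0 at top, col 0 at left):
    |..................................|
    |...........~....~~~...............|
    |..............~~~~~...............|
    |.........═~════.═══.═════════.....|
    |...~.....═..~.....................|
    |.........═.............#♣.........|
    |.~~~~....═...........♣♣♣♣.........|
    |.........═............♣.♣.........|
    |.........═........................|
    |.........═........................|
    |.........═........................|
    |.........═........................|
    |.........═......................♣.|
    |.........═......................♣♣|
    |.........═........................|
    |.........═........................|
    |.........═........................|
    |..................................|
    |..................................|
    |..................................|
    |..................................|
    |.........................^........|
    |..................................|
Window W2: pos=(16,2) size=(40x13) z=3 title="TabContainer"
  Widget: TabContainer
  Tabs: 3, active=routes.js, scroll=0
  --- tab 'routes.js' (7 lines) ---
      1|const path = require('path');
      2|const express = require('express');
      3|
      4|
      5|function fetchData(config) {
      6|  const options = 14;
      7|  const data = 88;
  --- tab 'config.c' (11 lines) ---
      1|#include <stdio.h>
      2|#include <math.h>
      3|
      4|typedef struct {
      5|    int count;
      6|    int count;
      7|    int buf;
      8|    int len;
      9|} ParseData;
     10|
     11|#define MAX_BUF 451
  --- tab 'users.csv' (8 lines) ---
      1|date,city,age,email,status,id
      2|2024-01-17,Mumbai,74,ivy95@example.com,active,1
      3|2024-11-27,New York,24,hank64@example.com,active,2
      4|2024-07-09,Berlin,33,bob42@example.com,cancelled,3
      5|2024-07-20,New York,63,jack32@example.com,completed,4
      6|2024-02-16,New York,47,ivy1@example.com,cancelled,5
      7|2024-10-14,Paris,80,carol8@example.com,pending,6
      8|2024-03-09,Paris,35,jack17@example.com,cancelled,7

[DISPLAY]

        ┏━━━┏┏━━━━━━━━━━━━━━━━━━━━━━━━━━━━━━━━━━━━━━┓
        ┃ So┃┃ TabContainer                         ┃
        ┠───┠┠──────────────────────────────────────┨
        ┃███┃┃[routes.js]│ config.c │ users.csv     ┃
        ┃█ @┃┃──────────────────────────────────────┃
        ┃█  ┃┃const path = require('path');         ┃
        ┃█ █┃┃const express = require('express');   ┃
        ┃█ □┃┃                                      ┃
        ┃███┃┃                                      ┃
        ┃Mov┃┃function fetchData(config) {          ┃
        ┃   ┃┃  const options = 14;                 ┃
        ┃   ┃┃  const data = 88;                    ┃
        ┃   ┃┗━━━━━━━━━━━━━━━━━━━━━━━━━━━━━━━━━━━━━━┛
        ┃   ┗━━━━━━━━━━━━━━━━━━━━━━━━━━━━┛    ┃      
        ┃                                     ┃      
        ┃                                     ┃      


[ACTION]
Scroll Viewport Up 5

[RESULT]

                                                     
                                                     
        ┏━━━┏┏━━━━━━━━━━━━━━━━━━━━━━━━━━━━━━━━━━━━━━┓
        ┃ So┃┃ TabContainer                         ┃
        ┠───┠┠──────────────────────────────────────┨
        ┃███┃┃[routes.js]│ config.c │ users.csv     ┃
        ┃█ @┃┃──────────────────────────────────────┃
        ┃█  ┃┃const path = require('path');         ┃
        ┃█ █┃┃const express = require('express');   ┃
        ┃█ □┃┃                                      ┃
        ┃███┃┃                                      ┃
        ┃Mov┃┃function fetchData(config) {          ┃
        ┃   ┃┃  const options = 14;                 ┃
        ┃   ┃┃  const data = 88;                    ┃
        ┃   ┃┗━━━━━━━━━━━━━━━━━━━━━━━━━━━━━━━━━━━━━━┛
        ┃   ┗━━━━━━━━━━━━━━━━━━━━━━━━━━━━┛    ┃      


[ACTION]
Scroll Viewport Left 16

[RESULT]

                                                     
                                                     
           ┏━━━┏┏━━━━━━━━━━━━━━━━━━━━━━━━━━━━━━━━━━━━
           ┃ So┃┃ TabContainer                       
           ┠───┠┠────────────────────────────────────
           ┃███┃┃[routes.js]│ config.c │ users.csv   
           ┃█ @┃┃────────────────────────────────────
           ┃█  ┃┃const path = require('path');       
           ┃█ █┃┃const express = require('express'); 
           ┃█ □┃┃                                    
           ┃███┃┃                                    
           ┃Mov┃┃function fetchData(config) {        
           ┃   ┃┃  const options = 14;               
           ┃   ┃┃  const data = 88;                  
           ┃   ┃┗━━━━━━━━━━━━━━━━━━━━━━━━━━━━━━━━━━━━
           ┃   ┗━━━━━━━━━━━━━━━━━━━━━━━━━━━━┛    ┃   


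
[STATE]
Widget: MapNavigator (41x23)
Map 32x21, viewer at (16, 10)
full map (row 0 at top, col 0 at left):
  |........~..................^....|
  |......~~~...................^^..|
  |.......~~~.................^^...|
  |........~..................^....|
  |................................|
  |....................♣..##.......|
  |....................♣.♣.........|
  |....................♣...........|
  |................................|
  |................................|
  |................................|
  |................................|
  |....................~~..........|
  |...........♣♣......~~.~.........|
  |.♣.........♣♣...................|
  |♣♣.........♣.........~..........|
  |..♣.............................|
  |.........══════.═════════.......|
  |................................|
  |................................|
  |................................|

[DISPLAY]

                                         
    ........~..................^....     
    ......~~~...................^^..     
    .......~~~.................^^...     
    ........~..................^....     
    ................................     
    ....................♣..##.......     
    ....................♣.♣.........     
    ....................♣...........     
    ................................     
    ................................     
    ................@...............     
    ................................     
    ....................~~..........     
    ...........♣♣......~~.~.........     
    .♣.........♣♣...................     
    ♣♣.........♣.........~..........     
    ..♣.............................     
    .........══════.═════════.......     
    ................................     
    ................................     
    ................................     
                                         


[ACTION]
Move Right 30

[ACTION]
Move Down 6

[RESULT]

.........♣..##.......                    
.........♣.♣.........                    
.........♣...........                    
.....................                    
.....................                    
.....................                    
.....................                    
.........~~..........                    
♣♣......~~.~.........                    
♣♣...................                    
♣.........~..........                    
....................@                    
════.═════════.......                    
.....................                    
.....................                    
.....................                    
                                         
                                         
                                         
                                         
                                         
                                         
                                         


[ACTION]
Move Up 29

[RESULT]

                                         
                                         
                                         
                                         
                                         
                                         
                                         
                                         
                                         
                                         
                                         
................^...@                    
.................^^..                    
................^^...                    
................^....                    
.....................                    
.........♣..##.......                    
.........♣.♣.........                    
.........♣...........                    
.....................                    
.....................                    
.....................                    
.....................                    


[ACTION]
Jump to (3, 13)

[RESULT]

                 .......~~~..............
                 ........~...............
                 ........................
                 ....................♣..#
                 ....................♣.♣.
                 ....................♣...
                 ........................
                 ........................
                 ........................
                 ........................
                 ....................~~..
                 ...@.......♣♣......~~.~.
                 .♣.........♣♣...........
                 ♣♣.........♣.........~..
                 ..♣.....................
                 .........══════.════════
                 ........................
                 ........................
                 ........................
                                         
                                         
                                         
                                         


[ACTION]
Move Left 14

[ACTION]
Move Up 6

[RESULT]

                                         
                                         
                                         
                                         
                    ........~............
                    ......~~~............
                    .......~~~...........
                    ........~............
                    .....................
                    ....................♣
                    ....................♣
                    @...................♣
                    .....................
                    .....................
                    .....................
                    .....................
                    ....................~
                    ...........♣♣......~~
                    .♣.........♣♣........
                    ♣♣.........♣.........
                    ..♣..................
                    .........══════.═════
                    .....................


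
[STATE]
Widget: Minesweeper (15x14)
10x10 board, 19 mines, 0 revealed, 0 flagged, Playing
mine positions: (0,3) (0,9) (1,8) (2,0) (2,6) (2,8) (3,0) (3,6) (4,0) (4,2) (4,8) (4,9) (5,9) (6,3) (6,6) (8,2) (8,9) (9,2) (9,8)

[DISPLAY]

■■■■■■■■■■     
■■■■■■■■■■     
■■■■■■■■■■     
■■■■■■■■■■     
■■■■■■■■■■     
■■■■■■■■■■     
■■■■■■■■■■     
■■■■■■■■■■     
■■■■■■■■■■     
■■■■■■■■■■     
               
               
               
               


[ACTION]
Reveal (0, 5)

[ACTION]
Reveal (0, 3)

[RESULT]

■■■✹1  1■✹     
■■■■1113✹■     
✹■■■■■✹■✹■     
✹■■■■■✹■■■     
✹■✹■■■■■✹✹     
■■■■■■■■■✹     
■■■✹■■✹■■■     
■■■■■■■■■■     
■■✹■■■■■■✹     
■■✹■■■■■✹■     
               
               
               
               


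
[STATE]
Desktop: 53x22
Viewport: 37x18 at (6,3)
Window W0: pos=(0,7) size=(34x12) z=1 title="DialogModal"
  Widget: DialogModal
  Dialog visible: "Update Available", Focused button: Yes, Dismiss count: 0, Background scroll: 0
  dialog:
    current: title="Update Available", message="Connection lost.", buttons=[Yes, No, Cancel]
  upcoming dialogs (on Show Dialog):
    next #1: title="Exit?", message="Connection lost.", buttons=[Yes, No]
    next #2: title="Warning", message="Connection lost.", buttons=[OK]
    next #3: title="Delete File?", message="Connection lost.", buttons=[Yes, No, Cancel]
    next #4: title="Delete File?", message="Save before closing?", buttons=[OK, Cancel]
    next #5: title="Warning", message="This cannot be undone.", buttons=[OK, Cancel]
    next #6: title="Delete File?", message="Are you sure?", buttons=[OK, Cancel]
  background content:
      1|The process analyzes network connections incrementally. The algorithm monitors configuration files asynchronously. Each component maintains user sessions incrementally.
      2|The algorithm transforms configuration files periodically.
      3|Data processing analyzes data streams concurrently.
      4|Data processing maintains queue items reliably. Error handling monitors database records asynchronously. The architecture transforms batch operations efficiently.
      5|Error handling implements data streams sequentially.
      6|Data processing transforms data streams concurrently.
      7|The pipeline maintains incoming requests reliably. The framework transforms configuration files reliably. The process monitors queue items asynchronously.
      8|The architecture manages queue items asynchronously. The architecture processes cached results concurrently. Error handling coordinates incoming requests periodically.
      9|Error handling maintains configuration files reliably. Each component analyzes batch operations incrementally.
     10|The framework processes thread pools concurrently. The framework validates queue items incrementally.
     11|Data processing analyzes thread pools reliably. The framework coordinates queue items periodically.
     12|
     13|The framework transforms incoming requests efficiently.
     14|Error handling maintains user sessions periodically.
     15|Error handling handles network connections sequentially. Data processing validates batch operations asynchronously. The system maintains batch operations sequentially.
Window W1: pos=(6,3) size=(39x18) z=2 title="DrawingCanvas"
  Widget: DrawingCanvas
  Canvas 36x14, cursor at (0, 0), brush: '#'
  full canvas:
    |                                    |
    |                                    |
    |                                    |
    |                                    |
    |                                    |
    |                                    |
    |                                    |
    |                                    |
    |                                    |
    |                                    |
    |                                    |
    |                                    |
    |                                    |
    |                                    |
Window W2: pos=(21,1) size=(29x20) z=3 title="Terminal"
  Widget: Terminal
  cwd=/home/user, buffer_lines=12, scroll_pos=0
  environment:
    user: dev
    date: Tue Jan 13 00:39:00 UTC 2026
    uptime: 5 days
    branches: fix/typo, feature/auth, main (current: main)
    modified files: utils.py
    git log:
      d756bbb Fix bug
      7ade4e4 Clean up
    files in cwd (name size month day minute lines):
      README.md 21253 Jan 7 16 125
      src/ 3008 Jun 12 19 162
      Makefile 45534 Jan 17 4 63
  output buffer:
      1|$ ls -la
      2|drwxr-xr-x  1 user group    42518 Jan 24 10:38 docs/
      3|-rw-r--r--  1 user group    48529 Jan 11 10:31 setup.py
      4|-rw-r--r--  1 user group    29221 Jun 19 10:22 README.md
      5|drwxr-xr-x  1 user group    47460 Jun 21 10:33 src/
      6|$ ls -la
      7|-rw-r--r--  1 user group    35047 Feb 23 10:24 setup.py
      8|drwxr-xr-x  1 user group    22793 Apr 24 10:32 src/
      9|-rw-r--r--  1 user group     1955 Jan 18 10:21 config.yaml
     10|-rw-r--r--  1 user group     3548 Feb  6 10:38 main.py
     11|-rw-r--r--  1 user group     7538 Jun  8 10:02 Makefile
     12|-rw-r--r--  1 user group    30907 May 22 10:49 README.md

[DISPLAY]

┏━━━━━━━━━━━━━━┠─────────────────────
┃ DrawingCanvas┃$ ls -la             
┠──────────────┃drwxr-xr-x  1 user gr
┃+             ┃-rw-r--r--  1 user gr
┃              ┃-rw-r--r--  1 user gr
┃              ┃drwxr-xr-x  1 user gr
┃              ┃$ ls -la             
┃              ┃-rw-r--r--  1 user gr
┃              ┃drwxr-xr-x  1 user gr
┃              ┃-rw-r--r--  1 user gr
┃              ┃-rw-r--r--  1 user gr
┃              ┃-rw-r--r--  1 user gr
┃              ┃-rw-r--r--  1 user gr
┃              ┃$ █                  
┃              ┃                     
┃              ┃                     
┃              ┃                     
┗━━━━━━━━━━━━━━┗━━━━━━━━━━━━━━━━━━━━━


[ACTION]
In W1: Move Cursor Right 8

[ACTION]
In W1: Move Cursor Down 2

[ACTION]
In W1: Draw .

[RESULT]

┏━━━━━━━━━━━━━━┠─────────────────────
┃ DrawingCanvas┃$ ls -la             
┠──────────────┃drwxr-xr-x  1 user gr
┃              ┃-rw-r--r--  1 user gr
┃              ┃-rw-r--r--  1 user gr
┃        .     ┃drwxr-xr-x  1 user gr
┃              ┃$ ls -la             
┃              ┃-rw-r--r--  1 user gr
┃              ┃drwxr-xr-x  1 user gr
┃              ┃-rw-r--r--  1 user gr
┃              ┃-rw-r--r--  1 user gr
┃              ┃-rw-r--r--  1 user gr
┃              ┃-rw-r--r--  1 user gr
┃              ┃$ █                  
┃              ┃                     
┃              ┃                     
┃              ┃                     
┗━━━━━━━━━━━━━━┗━━━━━━━━━━━━━━━━━━━━━
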